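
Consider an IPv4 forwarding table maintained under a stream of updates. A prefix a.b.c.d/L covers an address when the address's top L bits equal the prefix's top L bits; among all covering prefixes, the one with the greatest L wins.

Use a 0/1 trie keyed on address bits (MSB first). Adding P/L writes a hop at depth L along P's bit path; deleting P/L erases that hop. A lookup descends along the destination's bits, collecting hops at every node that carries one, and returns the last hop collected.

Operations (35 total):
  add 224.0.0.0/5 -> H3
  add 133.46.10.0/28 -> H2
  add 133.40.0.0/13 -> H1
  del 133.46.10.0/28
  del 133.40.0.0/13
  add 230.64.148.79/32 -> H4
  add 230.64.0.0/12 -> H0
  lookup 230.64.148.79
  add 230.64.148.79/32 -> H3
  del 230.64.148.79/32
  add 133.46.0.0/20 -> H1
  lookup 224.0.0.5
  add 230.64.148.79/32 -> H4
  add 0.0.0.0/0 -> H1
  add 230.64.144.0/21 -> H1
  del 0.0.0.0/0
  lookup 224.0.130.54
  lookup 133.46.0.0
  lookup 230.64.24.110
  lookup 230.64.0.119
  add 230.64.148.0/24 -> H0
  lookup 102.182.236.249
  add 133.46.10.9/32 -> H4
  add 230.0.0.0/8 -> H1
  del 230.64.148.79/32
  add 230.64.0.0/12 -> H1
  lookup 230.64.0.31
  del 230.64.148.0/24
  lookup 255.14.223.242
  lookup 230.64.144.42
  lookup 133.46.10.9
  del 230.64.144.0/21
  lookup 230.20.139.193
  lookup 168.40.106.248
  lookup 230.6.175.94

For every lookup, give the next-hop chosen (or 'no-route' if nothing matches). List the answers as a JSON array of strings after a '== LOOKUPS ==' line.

Trace:
  add 224.0.0.0/5 -> H3 at depth 5
  add 133.46.10.0/28 -> H2 at depth 28
  add 133.40.0.0/13 -> H1 at depth 13
  del 133.46.10.0/28 (clear depth 28)
  del 133.40.0.0/13 (clear depth 13)
  add 230.64.148.79/32 -> H4 at depth 32
  add 230.64.0.0/12 -> H0 at depth 12
  lookup 230.64.148.79: bits 11100110010000001001010001001111 walk d0:-→d1:-→d2:-→d3:-→d4:-→d5:H3→d6:-→d7:-→d8:-→d9:-→d10:-→d11:-→d12:H0→d13:-→d14:-→d15:-→d16:-→d17:-→d18:-→d19:-→d20:-→d21:-→d22:-→d23:-→d24:-→d25:-→d26:-→d27:-→d28:-→d29:-→d30:-→d31:-→d32:H4 -> H4
  add 230.64.148.79/32 -> H3 at depth 32
  del 230.64.148.79/32 (clear depth 32)
  add 133.46.0.0/20 -> H1 at depth 20
  lookup 224.0.0.5: bits 11100 walk d0:-→d1:-→d2:-→d3:-→d4:-→d5:H3 -> H3
  add 230.64.148.79/32 -> H4 at depth 32
  add 0.0.0.0/0 -> H1 at depth 0
  add 230.64.144.0/21 -> H1 at depth 21
  del 0.0.0.0/0 (clear depth 0)
  lookup 224.0.130.54: bits 11100 walk d0:-→d1:-→d2:-→d3:-→d4:-→d5:H3 -> H3
  lookup 133.46.0.0: bits 10000101001011100000 walk d0:-→d1:-→d2:-→d3:-→d4:-→d5:-→d6:-→d7:-→d8:-→d9:-→d10:-→d11:-→d12:-→d13:-→d14:-→d15:-→d16:-→d17:-→d18:-→d19:-→d20:H1 -> H1
  lookup 230.64.24.110: bits 1110011001000000 walk d0:-→d1:-→d2:-→d3:-→d4:-→d5:H3→d6:-→d7:-→d8:-→d9:-→d10:-→d11:-→d12:H0→d13:-→d14:-→d15:-→d16:- -> H0
  lookup 230.64.0.119: bits 1110011001000000 walk d0:-→d1:-→d2:-→d3:-→d4:-→d5:H3→d6:-→d7:-→d8:-→d9:-→d10:-→d11:-→d12:H0→d13:-→d14:-→d15:-→d16:- -> H0
  add 230.64.148.0/24 -> H0 at depth 24
  lookup 102.182.236.249: bits ε walk d0:- -> no-route
  add 133.46.10.9/32 -> H4 at depth 32
  add 230.0.0.0/8 -> H1 at depth 8
  del 230.64.148.79/32 (clear depth 32)
  add 230.64.0.0/12 -> H1 at depth 12
  lookup 230.64.0.31: bits 1110011001000000 walk d0:-→d1:-→d2:-→d3:-→d4:-→d5:H3→d6:-→d7:-→d8:H1→d9:-→d10:-→d11:-→d12:H1→d13:-→d14:-→d15:-→d16:- -> H1
  del 230.64.148.0/24 (clear depth 24)
  lookup 255.14.223.242: bits 111 walk d0:-→d1:-→d2:-→d3:- -> no-route
  lookup 230.64.144.42: bits 111001100100000010010 walk d0:-→d1:-→d2:-→d3:-→d4:-→d5:H3→d6:-→d7:-→d8:H1→d9:-→d10:-→d11:-→d12:H1→d13:-→d14:-→d15:-→d16:-→d17:-→d18:-→d19:-→d20:-→d21:H1 -> H1
  lookup 133.46.10.9: bits 10000101001011100000101000001001 walk d0:-→d1:-→d2:-→d3:-→d4:-→d5:-→d6:-→d7:-→d8:-→d9:-→d10:-→d11:-→d12:-→d13:-→d14:-→d15:-→d16:-→d17:-→d18:-→d19:-→d20:H1→d21:-→d22:-→d23:-→d24:-→d25:-→d26:-→d27:-→d28:-→d29:-→d30:-→d31:-→d32:H4 -> H4
  del 230.64.144.0/21 (clear depth 21)
  lookup 230.20.139.193: bits 111001100 walk d0:-→d1:-→d2:-→d3:-→d4:-→d5:H3→d6:-→d7:-→d8:H1→d9:- -> H1
  lookup 168.40.106.248: bits 10 walk d0:-→d1:-→d2:- -> no-route
  lookup 230.6.175.94: bits 111001100 walk d0:-→d1:-→d2:-→d3:-→d4:-→d5:H3→d6:-→d7:-→d8:H1→d9:- -> H1

== LOOKUPS ==
["H4","H3","H3","H1","H0","H0","no-route","H1","no-route","H1","H4","H1","no-route","H1"]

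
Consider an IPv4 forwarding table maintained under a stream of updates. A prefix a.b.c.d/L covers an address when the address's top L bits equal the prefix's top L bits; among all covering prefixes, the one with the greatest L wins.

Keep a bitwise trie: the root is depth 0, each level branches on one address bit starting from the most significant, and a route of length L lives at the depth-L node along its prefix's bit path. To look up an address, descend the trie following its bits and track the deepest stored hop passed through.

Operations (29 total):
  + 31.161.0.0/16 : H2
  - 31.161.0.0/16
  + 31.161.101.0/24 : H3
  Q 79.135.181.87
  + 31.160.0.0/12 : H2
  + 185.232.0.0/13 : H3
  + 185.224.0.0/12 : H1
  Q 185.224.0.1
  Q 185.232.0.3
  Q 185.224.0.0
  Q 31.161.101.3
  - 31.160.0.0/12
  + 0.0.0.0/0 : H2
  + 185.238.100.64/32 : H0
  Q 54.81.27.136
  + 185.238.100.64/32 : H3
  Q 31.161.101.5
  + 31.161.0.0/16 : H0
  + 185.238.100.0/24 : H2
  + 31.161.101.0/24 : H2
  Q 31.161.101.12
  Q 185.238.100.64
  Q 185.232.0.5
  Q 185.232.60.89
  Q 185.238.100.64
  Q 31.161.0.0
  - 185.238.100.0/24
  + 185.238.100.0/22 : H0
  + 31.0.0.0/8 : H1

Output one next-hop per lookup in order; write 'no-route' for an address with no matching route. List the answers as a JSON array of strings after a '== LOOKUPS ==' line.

Process each operation:
  + 31.161.0.0/16 (H2) depth=16
  - 31.161.0.0/16 clear@16
  + 31.161.101.0/24 (H3) depth=24
  lookup 79.135.181.87: bits 0 walk d0:-→d1:- -> no-route
  + 31.160.0.0/12 (H2) depth=12
  + 185.232.0.0/13 (H3) depth=13
  + 185.224.0.0/12 (H1) depth=12
  lookup 185.224.0.1: bits 101110011110 walk d0:-→d1:-→d2:-→d3:-→d4:-→d5:-→d6:-→d7:-→d8:-→d9:-→d10:-→d11:-→d12:H1 -> H1
  lookup 185.232.0.3: bits 1011100111101 walk d0:-→d1:-→d2:-→d3:-→d4:-→d5:-→d6:-→d7:-→d8:-→d9:-→d10:-→d11:-→d12:H1→d13:H3 -> H3
  lookup 185.224.0.0: bits 101110011110 walk d0:-→d1:-→d2:-→d3:-→d4:-→d5:-→d6:-→d7:-→d8:-→d9:-→d10:-→d11:-→d12:H1 -> H1
  lookup 31.161.101.3: bits 000111111010000101100101 walk d0:-→d1:-→d2:-→d3:-→d4:-→d5:-→d6:-→d7:-→d8:-→d9:-→d10:-→d11:-→d12:H2→d13:-→d14:-→d15:-→d16:-→d17:-→d18:-→d19:-→d20:-→d21:-→d22:-→d23:-→d24:H3 -> H3
  - 31.160.0.0/12 clear@12
  + 0.0.0.0/0 (H2) depth=0
  + 185.238.100.64/32 (H0) depth=32
  lookup 54.81.27.136: bits 00 walk d0:H2→d1:-→d2:- -> H2
  + 185.238.100.64/32 (H3) depth=32
  lookup 31.161.101.5: bits 000111111010000101100101 walk d0:H2→d1:-→d2:-→d3:-→d4:-→d5:-→d6:-→d7:-→d8:-→d9:-→d10:-→d11:-→d12:-→d13:-→d14:-→d15:-→d16:-→d17:-→d18:-→d19:-→d20:-→d21:-→d22:-→d23:-→d24:H3 -> H3
  + 31.161.0.0/16 (H0) depth=16
  + 185.238.100.0/24 (H2) depth=24
  + 31.161.101.0/24 (H2) depth=24
  lookup 31.161.101.12: bits 000111111010000101100101 walk d0:H2→d1:-→d2:-→d3:-→d4:-→d5:-→d6:-→d7:-→d8:-→d9:-→d10:-→d11:-→d12:-→d13:-→d14:-→d15:-→d16:H0→d17:-→d18:-→d19:-→d20:-→d21:-→d22:-→d23:-→d24:H2 -> H2
  lookup 185.238.100.64: bits 10111001111011100110010001000000 walk d0:H2→d1:-→d2:-→d3:-→d4:-→d5:-→d6:-→d7:-→d8:-→d9:-→d10:-→d11:-→d12:H1→d13:H3→d14:-→d15:-→d16:-→d17:-→d18:-→d19:-→d20:-→d21:-→d22:-→d23:-→d24:H2→d25:-→d26:-→d27:-→d28:-→d29:-→d30:-→d31:-→d32:H3 -> H3
  lookup 185.232.0.5: bits 1011100111101 walk d0:H2→d1:-→d2:-→d3:-→d4:-→d5:-→d6:-→d7:-→d8:-→d9:-→d10:-→d11:-→d12:H1→d13:H3 -> H3
  lookup 185.232.60.89: bits 1011100111101 walk d0:H2→d1:-→d2:-→d3:-→d4:-→d5:-→d6:-→d7:-→d8:-→d9:-→d10:-→d11:-→d12:H1→d13:H3 -> H3
  lookup 185.238.100.64: bits 10111001111011100110010001000000 walk d0:H2→d1:-→d2:-→d3:-→d4:-→d5:-→d6:-→d7:-→d8:-→d9:-→d10:-→d11:-→d12:H1→d13:H3→d14:-→d15:-→d16:-→d17:-→d18:-→d19:-→d20:-→d21:-→d22:-→d23:-→d24:H2→d25:-→d26:-→d27:-→d28:-→d29:-→d30:-→d31:-→d32:H3 -> H3
  lookup 31.161.0.0: bits 00011111101000010 walk d0:H2→d1:-→d2:-→d3:-→d4:-→d5:-→d6:-→d7:-→d8:-→d9:-→d10:-→d11:-→d12:-→d13:-→d14:-→d15:-→d16:H0→d17:- -> H0
  - 185.238.100.0/24 clear@24
  + 185.238.100.0/22 (H0) depth=22
  + 31.0.0.0/8 (H1) depth=8

== LOOKUPS ==
["no-route","H1","H3","H1","H3","H2","H3","H2","H3","H3","H3","H3","H0"]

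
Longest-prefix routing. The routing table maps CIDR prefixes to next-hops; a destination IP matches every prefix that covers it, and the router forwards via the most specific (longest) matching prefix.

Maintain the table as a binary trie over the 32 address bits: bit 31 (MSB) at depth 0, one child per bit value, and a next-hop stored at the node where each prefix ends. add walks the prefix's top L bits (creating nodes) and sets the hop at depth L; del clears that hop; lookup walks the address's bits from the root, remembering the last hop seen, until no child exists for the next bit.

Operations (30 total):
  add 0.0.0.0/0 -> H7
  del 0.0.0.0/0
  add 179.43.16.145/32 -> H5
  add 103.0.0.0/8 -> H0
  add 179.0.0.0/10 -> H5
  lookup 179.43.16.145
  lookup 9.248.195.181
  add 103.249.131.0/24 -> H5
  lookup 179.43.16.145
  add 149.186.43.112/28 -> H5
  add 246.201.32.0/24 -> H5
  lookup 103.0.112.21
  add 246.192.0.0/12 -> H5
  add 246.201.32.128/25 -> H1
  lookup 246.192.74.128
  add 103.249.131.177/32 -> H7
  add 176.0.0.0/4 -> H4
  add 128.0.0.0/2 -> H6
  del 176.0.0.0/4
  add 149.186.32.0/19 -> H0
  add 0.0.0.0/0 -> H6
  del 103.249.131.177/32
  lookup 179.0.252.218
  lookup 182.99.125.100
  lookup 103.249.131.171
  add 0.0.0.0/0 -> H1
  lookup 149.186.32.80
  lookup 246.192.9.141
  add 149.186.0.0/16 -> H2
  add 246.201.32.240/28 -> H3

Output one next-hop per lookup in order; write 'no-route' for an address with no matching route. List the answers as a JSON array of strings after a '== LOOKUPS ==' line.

Apply in order:
  add 0.0.0.0/0 -> H7 at depth 0
  del 0.0.0.0/0 (clear depth 0)
  add 179.43.16.145/32 -> H5 at depth 32
  add 103.0.0.0/8 -> H0 at depth 8
  add 179.0.0.0/10 -> H5 at depth 10
  ? 179.43.16.145  path d0:-→d1:-→d2:-→d3:-→d4:-→d5:-→d6:-→d7:-→d8:-→d9:-→d10:H5→d11:-→d12:-→d13:-→d14:-→d15:-→d16:-→d17:-→d18:-→d19:-→d20:-→d21:-→d22:-→d23:-→d24:-→d25:-→d26:-→d27:-→d28:-→d29:-→d30:-→d31:-→d32:H5  best=H5
  ? 9.248.195.181  path d0:-→d1:-  best=no-route
  add 103.249.131.0/24 -> H5 at depth 24
  ? 179.43.16.145  path d0:-→d1:-→d2:-→d3:-→d4:-→d5:-→d6:-→d7:-→d8:-→d9:-→d10:H5→d11:-→d12:-→d13:-→d14:-→d15:-→d16:-→d17:-→d18:-→d19:-→d20:-→d21:-→d22:-→d23:-→d24:-→d25:-→d26:-→d27:-→d28:-→d29:-→d30:-→d31:-→d32:H5  best=H5
  add 149.186.43.112/28 -> H5 at depth 28
  add 246.201.32.0/24 -> H5 at depth 24
  ? 103.0.112.21  path d0:-→d1:-→d2:-→d3:-→d4:-→d5:-→d6:-→d7:-→d8:H0  best=H0
  add 246.192.0.0/12 -> H5 at depth 12
  add 246.201.32.128/25 -> H1 at depth 25
  ? 246.192.74.128  path d0:-→d1:-→d2:-→d3:-→d4:-→d5:-→d6:-→d7:-→d8:-→d9:-→d10:-→d11:-→d12:H5  best=H5
  add 103.249.131.177/32 -> H7 at depth 32
  add 176.0.0.0/4 -> H4 at depth 4
  add 128.0.0.0/2 -> H6 at depth 2
  del 176.0.0.0/4 (clear depth 4)
  add 149.186.32.0/19 -> H0 at depth 19
  add 0.0.0.0/0 -> H6 at depth 0
  del 103.249.131.177/32 (clear depth 32)
  ? 179.0.252.218  path d0:H6→d1:-→d2:H6→d3:-→d4:-→d5:-→d6:-→d7:-→d8:-→d9:-→d10:H5  best=H5
  ? 182.99.125.100  path d0:H6→d1:-→d2:H6→d3:-→d4:-→d5:-  best=H6
  ? 103.249.131.171  path d0:H6→d1:-→d2:-→d3:-→d4:-→d5:-→d6:-→d7:-→d8:H0→d9:-→d10:-→d11:-→d12:-→d13:-→d14:-→d15:-→d16:-→d17:-→d18:-→d19:-→d20:-→d21:-→d22:-→d23:-→d24:H5→d25:-→d26:-→d27:-  best=H5
  add 0.0.0.0/0 -> H1 at depth 0
  ? 149.186.32.80  path d0:H1→d1:-→d2:H6→d3:-→d4:-→d5:-→d6:-→d7:-→d8:-→d9:-→d10:-→d11:-→d12:-→d13:-→d14:-→d15:-→d16:-→d17:-→d18:-→d19:H0→d20:-  best=H0
  ? 246.192.9.141  path d0:H1→d1:-→d2:-→d3:-→d4:-→d5:-→d6:-→d7:-→d8:-→d9:-→d10:-→d11:-→d12:H5  best=H5
  add 149.186.0.0/16 -> H2 at depth 16
  add 246.201.32.240/28 -> H3 at depth 28

== LOOKUPS ==
["H5","no-route","H5","H0","H5","H5","H6","H5","H0","H5"]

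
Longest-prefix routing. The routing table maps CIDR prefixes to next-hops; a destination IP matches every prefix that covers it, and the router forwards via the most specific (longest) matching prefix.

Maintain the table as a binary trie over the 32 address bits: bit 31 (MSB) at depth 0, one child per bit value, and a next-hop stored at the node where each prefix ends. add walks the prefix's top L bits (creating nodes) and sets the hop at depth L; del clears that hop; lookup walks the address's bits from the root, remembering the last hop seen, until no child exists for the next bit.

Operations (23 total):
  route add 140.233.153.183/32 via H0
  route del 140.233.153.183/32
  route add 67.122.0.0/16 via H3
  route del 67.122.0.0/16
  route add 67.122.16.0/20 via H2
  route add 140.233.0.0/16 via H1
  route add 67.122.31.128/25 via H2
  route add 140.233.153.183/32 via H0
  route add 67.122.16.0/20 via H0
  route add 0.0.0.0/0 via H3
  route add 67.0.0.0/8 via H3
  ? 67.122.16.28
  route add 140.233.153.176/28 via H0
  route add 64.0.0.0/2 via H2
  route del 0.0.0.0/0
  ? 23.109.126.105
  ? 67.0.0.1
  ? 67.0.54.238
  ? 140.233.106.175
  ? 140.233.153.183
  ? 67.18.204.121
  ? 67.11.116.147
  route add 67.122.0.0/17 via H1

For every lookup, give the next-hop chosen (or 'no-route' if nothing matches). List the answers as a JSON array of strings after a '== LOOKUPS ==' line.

Process each operation:
  + 140.233.153.183/32 (H0) depth=32
  del 140.233.153.183/32 (clear depth 32)
  + 67.122.0.0/16 (H3) depth=16
  del 67.122.0.0/16 (clear depth 16)
  + 67.122.16.0/20 (H2) depth=20
  + 140.233.0.0/16 (H1) depth=16
  + 67.122.31.128/25 (H2) depth=25
  + 140.233.153.183/32 (H0) depth=32
  + 67.122.16.0/20 (H0) depth=20
  + 0.0.0.0/0 (H3) depth=0
  + 67.0.0.0/8 (H3) depth=8
  Q 67.122.16.28: descend 01000011011110100001 ; hops seen [H3,H3,H0] ; pick H0
  + 140.233.153.176/28 (H0) depth=28
  + 64.0.0.0/2 (H2) depth=2
  del 0.0.0.0/0 (clear depth 0)
  Q 23.109.126.105: descend 0 ; hops seen [∅] ; pick no-route
  Q 67.0.0.1: descend 010000110 ; hops seen [H2,H3] ; pick H3
  Q 67.0.54.238: descend 010000110 ; hops seen [H2,H3] ; pick H3
  Q 140.233.106.175: descend 1000110011101001 ; hops seen [H1] ; pick H1
  Q 140.233.153.183: descend 10001100111010011001100110110111 ; hops seen [H1,H0,H0] ; pick H0
  Q 67.18.204.121: descend 010000110 ; hops seen [H2,H3] ; pick H3
  Q 67.11.116.147: descend 010000110 ; hops seen [H2,H3] ; pick H3
  + 67.122.0.0/17 (H1) depth=17

== LOOKUPS ==
["H0","no-route","H3","H3","H1","H0","H3","H3"]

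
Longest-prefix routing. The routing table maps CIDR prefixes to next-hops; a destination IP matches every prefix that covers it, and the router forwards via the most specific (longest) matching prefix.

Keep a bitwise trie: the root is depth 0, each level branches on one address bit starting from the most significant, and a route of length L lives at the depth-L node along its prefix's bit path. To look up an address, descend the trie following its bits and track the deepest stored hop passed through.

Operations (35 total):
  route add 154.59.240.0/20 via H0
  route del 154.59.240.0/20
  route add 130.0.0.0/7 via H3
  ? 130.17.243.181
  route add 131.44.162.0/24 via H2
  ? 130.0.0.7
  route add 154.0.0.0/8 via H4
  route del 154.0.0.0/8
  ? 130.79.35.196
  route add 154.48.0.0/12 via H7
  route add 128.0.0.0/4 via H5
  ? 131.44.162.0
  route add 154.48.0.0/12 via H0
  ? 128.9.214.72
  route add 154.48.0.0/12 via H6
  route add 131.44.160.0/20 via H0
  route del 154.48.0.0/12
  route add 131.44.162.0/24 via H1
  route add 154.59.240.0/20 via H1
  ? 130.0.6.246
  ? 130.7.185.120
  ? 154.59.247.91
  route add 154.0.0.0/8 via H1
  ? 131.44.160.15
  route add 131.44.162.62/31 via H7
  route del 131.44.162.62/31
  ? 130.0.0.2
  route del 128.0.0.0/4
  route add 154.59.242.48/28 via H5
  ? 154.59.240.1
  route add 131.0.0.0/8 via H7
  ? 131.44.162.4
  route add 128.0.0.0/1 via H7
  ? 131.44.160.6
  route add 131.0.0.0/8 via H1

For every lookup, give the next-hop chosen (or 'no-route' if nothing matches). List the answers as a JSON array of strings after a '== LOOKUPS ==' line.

Process each operation:
  add 154.59.240.0/20 -> H0 at depth 20
  del 154.59.240.0/20 (clear depth 20)
  add 130.0.0.0/7 -> H3 at depth 7
  ? 130.17.243.181  path d0:-→d1:-→d2:-→d3:-→d4:-→d5:-→d6:-→d7:H3  best=H3
  add 131.44.162.0/24 -> H2 at depth 24
  ? 130.0.0.7  path d0:-→d1:-→d2:-→d3:-→d4:-→d5:-→d6:-→d7:H3  best=H3
  add 154.0.0.0/8 -> H4 at depth 8
  del 154.0.0.0/8 (clear depth 8)
  ? 130.79.35.196  path d0:-→d1:-→d2:-→d3:-→d4:-→d5:-→d6:-→d7:H3  best=H3
  add 154.48.0.0/12 -> H7 at depth 12
  add 128.0.0.0/4 -> H5 at depth 4
  ? 131.44.162.0  path d0:-→d1:-→d2:-→d3:-→d4:H5→d5:-→d6:-→d7:H3→d8:-→d9:-→d10:-→d11:-→d12:-→d13:-→d14:-→d15:-→d16:-→d17:-→d18:-→d19:-→d20:-→d21:-→d22:-→d23:-→d24:H2  best=H2
  add 154.48.0.0/12 -> H0 at depth 12
  ? 128.9.214.72  path d0:-→d1:-→d2:-→d3:-→d4:H5→d5:-→d6:-  best=H5
  add 154.48.0.0/12 -> H6 at depth 12
  add 131.44.160.0/20 -> H0 at depth 20
  del 154.48.0.0/12 (clear depth 12)
  add 131.44.162.0/24 -> H1 at depth 24
  add 154.59.240.0/20 -> H1 at depth 20
  ? 130.0.6.246  path d0:-→d1:-→d2:-→d3:-→d4:H5→d5:-→d6:-→d7:H3  best=H3
  ? 130.7.185.120  path d0:-→d1:-→d2:-→d3:-→d4:H5→d5:-→d6:-→d7:H3  best=H3
  ? 154.59.247.91  path d0:-→d1:-→d2:-→d3:-→d4:-→d5:-→d6:-→d7:-→d8:-→d9:-→d10:-→d11:-→d12:-→d13:-→d14:-→d15:-→d16:-→d17:-→d18:-→d19:-→d20:H1  best=H1
  add 154.0.0.0/8 -> H1 at depth 8
  ? 131.44.160.15  path d0:-→d1:-→d2:-→d3:-→d4:H5→d5:-→d6:-→d7:H3→d8:-→d9:-→d10:-→d11:-→d12:-→d13:-→d14:-→d15:-→d16:-→d17:-→d18:-→d19:-→d20:H0→d21:-→d22:-  best=H0
  add 131.44.162.62/31 -> H7 at depth 31
  del 131.44.162.62/31 (clear depth 31)
  ? 130.0.0.2  path d0:-→d1:-→d2:-→d3:-→d4:H5→d5:-→d6:-→d7:H3  best=H3
  del 128.0.0.0/4 (clear depth 4)
  add 154.59.242.48/28 -> H5 at depth 28
  ? 154.59.240.1  path d0:-→d1:-→d2:-→d3:-→d4:-→d5:-→d6:-→d7:-→d8:H1→d9:-→d10:-→d11:-→d12:-→d13:-→d14:-→d15:-→d16:-→d17:-→d18:-→d19:-→d20:H1→d21:-→d22:-  best=H1
  add 131.0.0.0/8 -> H7 at depth 8
  ? 131.44.162.4  path d0:-→d1:-→d2:-→d3:-→d4:-→d5:-→d6:-→d7:H3→d8:H7→d9:-→d10:-→d11:-→d12:-→d13:-→d14:-→d15:-→d16:-→d17:-→d18:-→d19:-→d20:H0→d21:-→d22:-→d23:-→d24:H1→d25:-→d26:-  best=H1
  add 128.0.0.0/1 -> H7 at depth 1
  ? 131.44.160.6  path d0:-→d1:H7→d2:-→d3:-→d4:-→d5:-→d6:-→d7:H3→d8:H7→d9:-→d10:-→d11:-→d12:-→d13:-→d14:-→d15:-→d16:-→d17:-→d18:-→d19:-→d20:H0→d21:-→d22:-  best=H0
  add 131.0.0.0/8 -> H1 at depth 8

== LOOKUPS ==
["H3","H3","H3","H2","H5","H3","H3","H1","H0","H3","H1","H1","H0"]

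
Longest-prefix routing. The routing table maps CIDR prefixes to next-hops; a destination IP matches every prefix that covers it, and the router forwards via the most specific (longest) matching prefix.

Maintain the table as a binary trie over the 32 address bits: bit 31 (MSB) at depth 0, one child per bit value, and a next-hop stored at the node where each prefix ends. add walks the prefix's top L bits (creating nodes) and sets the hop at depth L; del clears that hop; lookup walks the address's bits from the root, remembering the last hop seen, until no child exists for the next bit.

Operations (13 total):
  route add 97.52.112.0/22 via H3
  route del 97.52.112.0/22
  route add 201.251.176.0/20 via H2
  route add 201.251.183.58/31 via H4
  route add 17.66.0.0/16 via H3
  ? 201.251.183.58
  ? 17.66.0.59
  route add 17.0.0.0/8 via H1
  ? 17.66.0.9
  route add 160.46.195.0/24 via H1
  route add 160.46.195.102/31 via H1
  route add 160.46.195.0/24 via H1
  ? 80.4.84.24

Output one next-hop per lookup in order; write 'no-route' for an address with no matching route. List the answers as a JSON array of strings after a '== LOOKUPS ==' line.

Apply in order:
  add 97.52.112.0/22 -> H3 at depth 22
  - 97.52.112.0/22 clear@22
  add 201.251.176.0/20 -> H2 at depth 20
  add 201.251.183.58/31 -> H4 at depth 31
  add 17.66.0.0/16 -> H3 at depth 16
  Q 201.251.183.58: descend 1100100111111011101101110011101 ; hops seen [H2,H4] ; pick H4
  Q 17.66.0.59: descend 0001000101000010 ; hops seen [H3] ; pick H3
  add 17.0.0.0/8 -> H1 at depth 8
  Q 17.66.0.9: descend 0001000101000010 ; hops seen [H1,H3] ; pick H3
  add 160.46.195.0/24 -> H1 at depth 24
  add 160.46.195.102/31 -> H1 at depth 31
  add 160.46.195.0/24 -> H1 at depth 24
  Q 80.4.84.24: descend 01 ; hops seen [∅] ; pick no-route

== LOOKUPS ==
["H4","H3","H3","no-route"]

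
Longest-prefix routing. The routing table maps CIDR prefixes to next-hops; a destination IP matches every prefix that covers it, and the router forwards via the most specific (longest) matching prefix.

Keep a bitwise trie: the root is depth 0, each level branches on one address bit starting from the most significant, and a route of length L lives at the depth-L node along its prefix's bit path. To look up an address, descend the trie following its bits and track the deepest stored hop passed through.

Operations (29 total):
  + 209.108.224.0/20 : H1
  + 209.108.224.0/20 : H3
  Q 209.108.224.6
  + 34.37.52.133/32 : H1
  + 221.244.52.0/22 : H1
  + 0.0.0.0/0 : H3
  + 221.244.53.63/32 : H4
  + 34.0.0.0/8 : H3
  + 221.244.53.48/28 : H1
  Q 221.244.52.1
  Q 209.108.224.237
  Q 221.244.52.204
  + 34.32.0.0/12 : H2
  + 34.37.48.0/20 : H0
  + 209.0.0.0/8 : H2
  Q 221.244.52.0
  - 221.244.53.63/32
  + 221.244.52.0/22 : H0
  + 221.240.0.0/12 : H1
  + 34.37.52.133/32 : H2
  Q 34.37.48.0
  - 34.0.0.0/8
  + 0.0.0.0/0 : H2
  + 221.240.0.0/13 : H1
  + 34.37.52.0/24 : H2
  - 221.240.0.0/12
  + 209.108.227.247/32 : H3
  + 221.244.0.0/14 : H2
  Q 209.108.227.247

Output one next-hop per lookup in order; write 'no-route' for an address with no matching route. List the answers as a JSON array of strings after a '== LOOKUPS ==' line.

Trace:
  + 209.108.224.0/20 (H1) depth=20
  + 209.108.224.0/20 (H3) depth=20
  ? 209.108.224.6  path d0:-→d1:-→d2:-→d3:-→d4:-→d5:-→d6:-→d7:-→d8:-→d9:-→d10:-→d11:-→d12:-→d13:-→d14:-→d15:-→d16:-→d17:-→d18:-→d19:-→d20:H3  best=H3
  + 34.37.52.133/32 (H1) depth=32
  + 221.244.52.0/22 (H1) depth=22
  + 0.0.0.0/0 (H3) depth=0
  + 221.244.53.63/32 (H4) depth=32
  + 34.0.0.0/8 (H3) depth=8
  + 221.244.53.48/28 (H1) depth=28
  ? 221.244.52.1  path d0:H3→d1:-→d2:-→d3:-→d4:-→d5:-→d6:-→d7:-→d8:-→d9:-→d10:-→d11:-→d12:-→d13:-→d14:-→d15:-→d16:-→d17:-→d18:-→d19:-→d20:-→d21:-→d22:H1→d23:-  best=H1
  ? 209.108.224.237  path d0:H3→d1:-→d2:-→d3:-→d4:-→d5:-→d6:-→d7:-→d8:-→d9:-→d10:-→d11:-→d12:-→d13:-→d14:-→d15:-→d16:-→d17:-→d18:-→d19:-→d20:H3  best=H3
  ? 221.244.52.204  path d0:H3→d1:-→d2:-→d3:-→d4:-→d5:-→d6:-→d7:-→d8:-→d9:-→d10:-→d11:-→d12:-→d13:-→d14:-→d15:-→d16:-→d17:-→d18:-→d19:-→d20:-→d21:-→d22:H1→d23:-  best=H1
  + 34.32.0.0/12 (H2) depth=12
  + 34.37.48.0/20 (H0) depth=20
  + 209.0.0.0/8 (H2) depth=8
  ? 221.244.52.0  path d0:H3→d1:-→d2:-→d3:-→d4:-→d5:-→d6:-→d7:-→d8:-→d9:-→d10:-→d11:-→d12:-→d13:-→d14:-→d15:-→d16:-→d17:-→d18:-→d19:-→d20:-→d21:-→d22:H1→d23:-  best=H1
  del 221.244.53.63/32 (clear depth 32)
  + 221.244.52.0/22 (H0) depth=22
  + 221.240.0.0/12 (H1) depth=12
  + 34.37.52.133/32 (H2) depth=32
  ? 34.37.48.0  path d0:H3→d1:-→d2:-→d3:-→d4:-→d5:-→d6:-→d7:-→d8:H3→d9:-→d10:-→d11:-→d12:H2→d13:-→d14:-→d15:-→d16:-→d17:-→d18:-→d19:-→d20:H0→d21:-  best=H0
  del 34.0.0.0/8 (clear depth 8)
  + 0.0.0.0/0 (H2) depth=0
  + 221.240.0.0/13 (H1) depth=13
  + 34.37.52.0/24 (H2) depth=24
  del 221.240.0.0/12 (clear depth 12)
  + 209.108.227.247/32 (H3) depth=32
  + 221.244.0.0/14 (H2) depth=14
  ? 209.108.227.247  path d0:H2→d1:-→d2:-→d3:-→d4:-→d5:-→d6:-→d7:-→d8:H2→d9:-→d10:-→d11:-→d12:-→d13:-→d14:-→d15:-→d16:-→d17:-→d18:-→d19:-→d20:H3→d21:-→d22:-→d23:-→d24:-→d25:-→d26:-→d27:-→d28:-→d29:-→d30:-→d31:-→d32:H3  best=H3

== LOOKUPS ==
["H3","H1","H3","H1","H1","H0","H3"]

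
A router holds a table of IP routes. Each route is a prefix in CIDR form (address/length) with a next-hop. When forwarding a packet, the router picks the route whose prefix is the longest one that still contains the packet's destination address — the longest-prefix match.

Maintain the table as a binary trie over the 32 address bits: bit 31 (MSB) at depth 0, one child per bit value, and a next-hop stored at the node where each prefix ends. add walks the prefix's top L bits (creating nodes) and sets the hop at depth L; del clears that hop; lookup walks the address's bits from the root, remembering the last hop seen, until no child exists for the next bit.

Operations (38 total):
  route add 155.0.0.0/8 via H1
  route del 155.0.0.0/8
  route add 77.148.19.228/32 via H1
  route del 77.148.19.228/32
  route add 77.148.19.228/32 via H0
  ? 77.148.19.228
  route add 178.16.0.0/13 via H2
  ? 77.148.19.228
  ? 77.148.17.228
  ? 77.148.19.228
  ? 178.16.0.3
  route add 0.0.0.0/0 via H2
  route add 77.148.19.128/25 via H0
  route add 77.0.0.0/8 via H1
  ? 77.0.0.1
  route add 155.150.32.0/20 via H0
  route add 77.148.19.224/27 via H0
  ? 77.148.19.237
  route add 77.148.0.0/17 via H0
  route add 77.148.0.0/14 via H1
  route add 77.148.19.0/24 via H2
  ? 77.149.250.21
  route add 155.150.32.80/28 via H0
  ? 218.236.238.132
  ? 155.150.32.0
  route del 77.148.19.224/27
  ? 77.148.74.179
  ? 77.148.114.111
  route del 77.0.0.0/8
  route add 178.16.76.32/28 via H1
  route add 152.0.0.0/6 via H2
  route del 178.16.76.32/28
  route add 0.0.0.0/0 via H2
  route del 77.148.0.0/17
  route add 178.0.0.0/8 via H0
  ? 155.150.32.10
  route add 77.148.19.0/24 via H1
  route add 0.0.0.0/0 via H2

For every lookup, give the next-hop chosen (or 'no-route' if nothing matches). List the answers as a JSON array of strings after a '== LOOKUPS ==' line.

Process each operation:
  add 155.0.0.0/8 -> H1 at depth 8
  - 155.0.0.0/8 clear@8
  add 77.148.19.228/32 -> H1 at depth 32
  - 77.148.19.228/32 clear@32
  add 77.148.19.228/32 -> H0 at depth 32
  Q 77.148.19.228: descend 01001101100101000001001111100100 ; hops seen [H0] ; pick H0
  add 178.16.0.0/13 -> H2 at depth 13
  Q 77.148.19.228: descend 01001101100101000001001111100100 ; hops seen [H0] ; pick H0
  Q 77.148.17.228: descend 0100110110010100000100 ; hops seen [∅] ; pick no-route
  Q 77.148.19.228: descend 01001101100101000001001111100100 ; hops seen [H0] ; pick H0
  Q 178.16.0.3: descend 1011001000010 ; hops seen [H2] ; pick H2
  add 0.0.0.0/0 -> H2 at depth 0
  add 77.148.19.128/25 -> H0 at depth 25
  add 77.0.0.0/8 -> H1 at depth 8
  Q 77.0.0.1: descend 01001101 ; hops seen [H2,H1] ; pick H1
  add 155.150.32.0/20 -> H0 at depth 20
  add 77.148.19.224/27 -> H0 at depth 27
  Q 77.148.19.237: descend 0100110110010100000100111110 ; hops seen [H2,H1,H0,H0] ; pick H0
  add 77.148.0.0/17 -> H0 at depth 17
  add 77.148.0.0/14 -> H1 at depth 14
  add 77.148.19.0/24 -> H2 at depth 24
  Q 77.149.250.21: descend 010011011001010 ; hops seen [H2,H1,H1] ; pick H1
  add 155.150.32.80/28 -> H0 at depth 28
  Q 218.236.238.132: descend 1 ; hops seen [H2] ; pick H2
  Q 155.150.32.0: descend 1001101110010110001000000 ; hops seen [H2,H0] ; pick H0
  - 77.148.19.224/27 clear@27
  Q 77.148.74.179: descend 01001101100101000 ; hops seen [H2,H1,H1,H0] ; pick H0
  Q 77.148.114.111: descend 01001101100101000 ; hops seen [H2,H1,H1,H0] ; pick H0
  - 77.0.0.0/8 clear@8
  add 178.16.76.32/28 -> H1 at depth 28
  add 152.0.0.0/6 -> H2 at depth 6
  - 178.16.76.32/28 clear@28
  add 0.0.0.0/0 -> H2 at depth 0
  - 77.148.0.0/17 clear@17
  add 178.0.0.0/8 -> H0 at depth 8
  Q 155.150.32.10: descend 1001101110010110001000000 ; hops seen [H2,H2,H0] ; pick H0
  add 77.148.19.0/24 -> H1 at depth 24
  add 0.0.0.0/0 -> H2 at depth 0

== LOOKUPS ==
["H0","H0","no-route","H0","H2","H1","H0","H1","H2","H0","H0","H0","H0"]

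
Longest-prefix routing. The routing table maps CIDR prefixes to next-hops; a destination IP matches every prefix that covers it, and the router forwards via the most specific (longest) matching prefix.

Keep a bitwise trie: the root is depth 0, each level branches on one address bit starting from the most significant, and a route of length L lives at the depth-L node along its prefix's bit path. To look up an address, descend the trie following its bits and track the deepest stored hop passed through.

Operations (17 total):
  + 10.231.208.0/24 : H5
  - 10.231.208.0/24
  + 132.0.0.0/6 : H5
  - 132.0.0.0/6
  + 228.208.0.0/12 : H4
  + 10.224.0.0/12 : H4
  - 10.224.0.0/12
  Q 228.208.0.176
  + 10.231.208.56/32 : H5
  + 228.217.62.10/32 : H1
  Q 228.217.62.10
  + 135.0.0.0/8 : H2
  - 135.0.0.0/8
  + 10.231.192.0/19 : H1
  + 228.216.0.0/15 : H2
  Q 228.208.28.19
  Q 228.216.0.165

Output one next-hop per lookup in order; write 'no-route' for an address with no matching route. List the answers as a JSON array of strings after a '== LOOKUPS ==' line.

Trace:
  add 10.231.208.0/24 -> H5 at depth 24
  del 10.231.208.0/24 (clear depth 24)
  add 132.0.0.0/6 -> H5 at depth 6
  del 132.0.0.0/6 (clear depth 6)
  add 228.208.0.0/12 -> H4 at depth 12
  add 10.224.0.0/12 -> H4 at depth 12
  del 10.224.0.0/12 (clear depth 12)
  Q 228.208.0.176: descend 111001001101 ; hops seen [H4] ; pick H4
  add 10.231.208.56/32 -> H5 at depth 32
  add 228.217.62.10/32 -> H1 at depth 32
  Q 228.217.62.10: descend 11100100110110010011111000001010 ; hops seen [H4,H1] ; pick H1
  add 135.0.0.0/8 -> H2 at depth 8
  del 135.0.0.0/8 (clear depth 8)
  add 10.231.192.0/19 -> H1 at depth 19
  add 228.216.0.0/15 -> H2 at depth 15
  Q 228.208.28.19: descend 111001001101 ; hops seen [H4] ; pick H4
  Q 228.216.0.165: descend 111001001101100 ; hops seen [H4,H2] ; pick H2

== LOOKUPS ==
["H4","H1","H4","H2"]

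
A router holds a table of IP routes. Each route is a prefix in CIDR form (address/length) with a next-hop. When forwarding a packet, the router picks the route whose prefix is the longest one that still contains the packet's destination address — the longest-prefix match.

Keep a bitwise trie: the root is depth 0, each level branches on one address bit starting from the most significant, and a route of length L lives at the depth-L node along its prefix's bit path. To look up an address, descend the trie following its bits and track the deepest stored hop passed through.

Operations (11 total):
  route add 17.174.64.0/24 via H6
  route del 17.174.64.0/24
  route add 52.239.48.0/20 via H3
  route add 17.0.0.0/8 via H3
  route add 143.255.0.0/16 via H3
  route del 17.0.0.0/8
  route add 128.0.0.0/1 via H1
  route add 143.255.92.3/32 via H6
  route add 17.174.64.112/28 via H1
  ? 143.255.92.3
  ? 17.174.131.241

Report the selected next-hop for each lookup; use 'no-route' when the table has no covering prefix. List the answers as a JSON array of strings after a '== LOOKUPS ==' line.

Process each operation:
  add 17.174.64.0/24 -> H6 at depth 24
  del 17.174.64.0/24 (clear depth 24)
  add 52.239.48.0/20 -> H3 at depth 20
  add 17.0.0.0/8 -> H3 at depth 8
  add 143.255.0.0/16 -> H3 at depth 16
  del 17.0.0.0/8 (clear depth 8)
  add 128.0.0.0/1 -> H1 at depth 1
  add 143.255.92.3/32 -> H6 at depth 32
  add 17.174.64.112/28 -> H1 at depth 28
  Q 143.255.92.3: descend 10001111111111110101110000000011 ; hops seen [H1,H3,H6] ; pick H6
  Q 17.174.131.241: descend 0001000110101110 ; hops seen [∅] ; pick no-route

== LOOKUPS ==
["H6","no-route"]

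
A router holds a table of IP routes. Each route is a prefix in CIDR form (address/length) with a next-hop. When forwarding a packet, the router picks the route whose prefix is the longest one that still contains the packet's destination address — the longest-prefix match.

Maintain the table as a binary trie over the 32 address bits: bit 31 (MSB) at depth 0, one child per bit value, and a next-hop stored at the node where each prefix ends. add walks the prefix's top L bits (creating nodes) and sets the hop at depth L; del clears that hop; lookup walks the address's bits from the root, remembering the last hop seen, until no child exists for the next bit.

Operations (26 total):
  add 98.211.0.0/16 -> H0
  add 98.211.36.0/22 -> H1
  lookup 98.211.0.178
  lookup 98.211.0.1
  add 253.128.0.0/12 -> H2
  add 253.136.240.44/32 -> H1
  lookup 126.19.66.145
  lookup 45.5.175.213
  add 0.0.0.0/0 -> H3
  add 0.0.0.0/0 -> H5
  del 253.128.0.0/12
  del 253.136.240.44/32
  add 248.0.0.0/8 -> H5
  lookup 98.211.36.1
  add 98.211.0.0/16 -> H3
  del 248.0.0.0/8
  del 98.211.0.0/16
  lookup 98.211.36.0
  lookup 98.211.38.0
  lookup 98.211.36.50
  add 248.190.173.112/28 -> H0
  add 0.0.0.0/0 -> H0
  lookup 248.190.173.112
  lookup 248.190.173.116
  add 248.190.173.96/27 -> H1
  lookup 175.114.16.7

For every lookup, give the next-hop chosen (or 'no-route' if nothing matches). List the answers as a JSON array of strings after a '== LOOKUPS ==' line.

Apply in order:
  + 98.211.0.0/16 (H0) depth=16
  + 98.211.36.0/22 (H1) depth=22
  ? 98.211.0.178  path d0:-→d1:-→d2:-→d3:-→d4:-→d5:-→d6:-→d7:-→d8:-→d9:-→d10:-→d11:-→d12:-→d13:-→d14:-→d15:-→d16:H0→d17:-→d18:-  best=H0
  ? 98.211.0.1  path d0:-→d1:-→d2:-→d3:-→d4:-→d5:-→d6:-→d7:-→d8:-→d9:-→d10:-→d11:-→d12:-→d13:-→d14:-→d15:-→d16:H0→d17:-→d18:-  best=H0
  + 253.128.0.0/12 (H2) depth=12
  + 253.136.240.44/32 (H1) depth=32
  ? 126.19.66.145  path d0:-→d1:-→d2:-→d3:-  best=no-route
  ? 45.5.175.213  path d0:-→d1:-  best=no-route
  + 0.0.0.0/0 (H3) depth=0
  + 0.0.0.0/0 (H5) depth=0
  - 253.128.0.0/12 clear@12
  - 253.136.240.44/32 clear@32
  + 248.0.0.0/8 (H5) depth=8
  ? 98.211.36.1  path d0:H5→d1:-→d2:-→d3:-→d4:-→d5:-→d6:-→d7:-→d8:-→d9:-→d10:-→d11:-→d12:-→d13:-→d14:-→d15:-→d16:H0→d17:-→d18:-→d19:-→d20:-→d21:-→d22:H1  best=H1
  + 98.211.0.0/16 (H3) depth=16
  - 248.0.0.0/8 clear@8
  - 98.211.0.0/16 clear@16
  ? 98.211.36.0  path d0:H5→d1:-→d2:-→d3:-→d4:-→d5:-→d6:-→d7:-→d8:-→d9:-→d10:-→d11:-→d12:-→d13:-→d14:-→d15:-→d16:-→d17:-→d18:-→d19:-→d20:-→d21:-→d22:H1  best=H1
  ? 98.211.38.0  path d0:H5→d1:-→d2:-→d3:-→d4:-→d5:-→d6:-→d7:-→d8:-→d9:-→d10:-→d11:-→d12:-→d13:-→d14:-→d15:-→d16:-→d17:-→d18:-→d19:-→d20:-→d21:-→d22:H1  best=H1
  ? 98.211.36.50  path d0:H5→d1:-→d2:-→d3:-→d4:-→d5:-→d6:-→d7:-→d8:-→d9:-→d10:-→d11:-→d12:-→d13:-→d14:-→d15:-→d16:-→d17:-→d18:-→d19:-→d20:-→d21:-→d22:H1  best=H1
  + 248.190.173.112/28 (H0) depth=28
  + 0.0.0.0/0 (H0) depth=0
  ? 248.190.173.112  path d0:H0→d1:-→d2:-→d3:-→d4:-→d5:-→d6:-→d7:-→d8:-→d9:-→d10:-→d11:-→d12:-→d13:-→d14:-→d15:-→d16:-→d17:-→d18:-→d19:-→d20:-→d21:-→d22:-→d23:-→d24:-→d25:-→d26:-→d27:-→d28:H0  best=H0
  ? 248.190.173.116  path d0:H0→d1:-→d2:-→d3:-→d4:-→d5:-→d6:-→d7:-→d8:-→d9:-→d10:-→d11:-→d12:-→d13:-→d14:-→d15:-→d16:-→d17:-→d18:-→d19:-→d20:-→d21:-→d22:-→d23:-→d24:-→d25:-→d26:-→d27:-→d28:H0  best=H0
  + 248.190.173.96/27 (H1) depth=27
  ? 175.114.16.7  path d0:H0→d1:-  best=H0

== LOOKUPS ==
["H0","H0","no-route","no-route","H1","H1","H1","H1","H0","H0","H0"]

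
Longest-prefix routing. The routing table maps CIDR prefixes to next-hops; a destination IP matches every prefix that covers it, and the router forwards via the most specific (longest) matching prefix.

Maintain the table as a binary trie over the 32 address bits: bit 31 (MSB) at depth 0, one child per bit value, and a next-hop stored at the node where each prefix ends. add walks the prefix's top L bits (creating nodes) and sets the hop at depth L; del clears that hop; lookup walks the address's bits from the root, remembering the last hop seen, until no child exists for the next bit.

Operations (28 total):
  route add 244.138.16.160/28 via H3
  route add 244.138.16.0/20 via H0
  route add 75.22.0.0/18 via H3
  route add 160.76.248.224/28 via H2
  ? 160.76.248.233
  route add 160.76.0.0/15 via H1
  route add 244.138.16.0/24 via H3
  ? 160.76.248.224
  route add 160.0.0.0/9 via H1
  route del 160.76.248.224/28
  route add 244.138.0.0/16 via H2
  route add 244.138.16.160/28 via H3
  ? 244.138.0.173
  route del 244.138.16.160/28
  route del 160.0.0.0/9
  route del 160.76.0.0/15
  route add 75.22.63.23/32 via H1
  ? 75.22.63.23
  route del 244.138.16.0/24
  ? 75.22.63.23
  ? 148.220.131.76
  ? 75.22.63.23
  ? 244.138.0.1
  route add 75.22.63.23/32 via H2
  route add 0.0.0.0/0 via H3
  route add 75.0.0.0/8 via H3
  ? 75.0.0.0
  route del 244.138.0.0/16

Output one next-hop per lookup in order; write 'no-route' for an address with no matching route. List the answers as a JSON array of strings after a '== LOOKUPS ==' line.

Apply in order:
  + 244.138.16.160/28 (H3) depth=28
  + 244.138.16.0/20 (H0) depth=20
  + 75.22.0.0/18 (H3) depth=18
  + 160.76.248.224/28 (H2) depth=28
  ? 160.76.248.233  path d0:-→d1:-→d2:-→d3:-→d4:-→d5:-→d6:-→d7:-→d8:-→d9:-→d10:-→d11:-→d12:-→d13:-→d14:-→d15:-→d16:-→d17:-→d18:-→d19:-→d20:-→d21:-→d22:-→d23:-→d24:-→d25:-→d26:-→d27:-→d28:H2  best=H2
  + 160.76.0.0/15 (H1) depth=15
  + 244.138.16.0/24 (H3) depth=24
  ? 160.76.248.224  path d0:-→d1:-→d2:-→d3:-→d4:-→d5:-→d6:-→d7:-→d8:-→d9:-→d10:-→d11:-→d12:-→d13:-→d14:-→d15:H1→d16:-→d17:-→d18:-→d19:-→d20:-→d21:-→d22:-→d23:-→d24:-→d25:-→d26:-→d27:-→d28:H2  best=H2
  + 160.0.0.0/9 (H1) depth=9
  - 160.76.248.224/28 clear@28
  + 244.138.0.0/16 (H2) depth=16
  + 244.138.16.160/28 (H3) depth=28
  ? 244.138.0.173  path d0:-→d1:-→d2:-→d3:-→d4:-→d5:-→d6:-→d7:-→d8:-→d9:-→d10:-→d11:-→d12:-→d13:-→d14:-→d15:-→d16:H2→d17:-→d18:-→d19:-  best=H2
  - 244.138.16.160/28 clear@28
  - 160.0.0.0/9 clear@9
  - 160.76.0.0/15 clear@15
  + 75.22.63.23/32 (H1) depth=32
  ? 75.22.63.23  path d0:-→d1:-→d2:-→d3:-→d4:-→d5:-→d6:-→d7:-→d8:-→d9:-→d10:-→d11:-→d12:-→d13:-→d14:-→d15:-→d16:-→d17:-→d18:H3→d19:-→d20:-→d21:-→d22:-→d23:-→d24:-→d25:-→d26:-→d27:-→d28:-→d29:-→d30:-→d31:-→d32:H1  best=H1
  - 244.138.16.0/24 clear@24
  ? 75.22.63.23  path d0:-→d1:-→d2:-→d3:-→d4:-→d5:-→d6:-→d7:-→d8:-→d9:-→d10:-→d11:-→d12:-→d13:-→d14:-→d15:-→d16:-→d17:-→d18:H3→d19:-→d20:-→d21:-→d22:-→d23:-→d24:-→d25:-→d26:-→d27:-→d28:-→d29:-→d30:-→d31:-→d32:H1  best=H1
  ? 148.220.131.76  path d0:-→d1:-→d2:-  best=no-route
  ? 75.22.63.23  path d0:-→d1:-→d2:-→d3:-→d4:-→d5:-→d6:-→d7:-→d8:-→d9:-→d10:-→d11:-→d12:-→d13:-→d14:-→d15:-→d16:-→d17:-→d18:H3→d19:-→d20:-→d21:-→d22:-→d23:-→d24:-→d25:-→d26:-→d27:-→d28:-→d29:-→d30:-→d31:-→d32:H1  best=H1
  ? 244.138.0.1  path d0:-→d1:-→d2:-→d3:-→d4:-→d5:-→d6:-→d7:-→d8:-→d9:-→d10:-→d11:-→d12:-→d13:-→d14:-→d15:-→d16:H2→d17:-→d18:-→d19:-  best=H2
  + 75.22.63.23/32 (H2) depth=32
  + 0.0.0.0/0 (H3) depth=0
  + 75.0.0.0/8 (H3) depth=8
  ? 75.0.0.0  path d0:H3→d1:-→d2:-→d3:-→d4:-→d5:-→d6:-→d7:-→d8:H3→d9:-→d10:-→d11:-  best=H3
  - 244.138.0.0/16 clear@16

== LOOKUPS ==
["H2","H2","H2","H1","H1","no-route","H1","H2","H3"]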